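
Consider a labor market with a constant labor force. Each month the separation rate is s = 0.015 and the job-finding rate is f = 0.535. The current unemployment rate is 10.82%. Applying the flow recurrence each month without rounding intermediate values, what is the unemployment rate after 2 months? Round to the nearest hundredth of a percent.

Unemployment rate after two months ≈ 4.37%.

With a fixed labor force, u_{t+1} = u_t + s·(1−u_t) − f·u_t = u_t·(1−s−f) + s.
Here 1−s−f = 0.450 and s = 0.015.
u_1 = 0.108200 × 0.450 + 0.015 = 0.063690.
u_2 = 0.063690 × 0.450 + 0.015 = 0.043660.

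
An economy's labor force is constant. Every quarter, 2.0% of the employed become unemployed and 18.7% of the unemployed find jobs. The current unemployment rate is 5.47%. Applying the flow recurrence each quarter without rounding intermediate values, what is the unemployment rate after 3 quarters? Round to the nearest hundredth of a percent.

Unemployment rate after three quarters ≈ 7.57%.

With a fixed labor force, u_{t+1} = u_t + s·(1−u_t) − f·u_t = u_t·(1−s−f) + s.
Here 1−s−f = 0.793 and s = 0.020.
u_1 = 0.054700 × 0.793 + 0.020 = 0.063377.
u_2 = 0.063377 × 0.793 + 0.020 = 0.070258.
u_3 = 0.070258 × 0.793 + 0.020 = 0.075715.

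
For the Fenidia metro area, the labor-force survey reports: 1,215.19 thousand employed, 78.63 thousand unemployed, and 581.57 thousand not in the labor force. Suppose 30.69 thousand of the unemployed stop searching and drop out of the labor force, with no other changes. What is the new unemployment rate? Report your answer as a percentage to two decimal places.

New unemployment rate ≈ 3.80%.

Initially, labor force = 1,215.19 + 78.63 = 1,293.82 thousand, so u = 78.63/1,293.82 = 6.08%.
After the change, unemployed and labor force both fall by 30.69 → E = 1,215.19, U = 47.94, labor force = 1,263.13 thousand.
New unemployment rate = 47.94 / 1,263.13 = 3.80%.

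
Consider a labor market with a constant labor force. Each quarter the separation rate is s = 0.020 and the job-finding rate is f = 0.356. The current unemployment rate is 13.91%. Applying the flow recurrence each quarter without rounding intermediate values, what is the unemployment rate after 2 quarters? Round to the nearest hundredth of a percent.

Unemployment rate after two quarters ≈ 8.66%.

With a fixed labor force, u_{t+1} = u_t + s·(1−u_t) − f·u_t = u_t·(1−s−f) + s.
Here 1−s−f = 0.624 and s = 0.020.
u_1 = 0.139100 × 0.624 + 0.020 = 0.106798.
u_2 = 0.106798 × 0.624 + 0.020 = 0.086642.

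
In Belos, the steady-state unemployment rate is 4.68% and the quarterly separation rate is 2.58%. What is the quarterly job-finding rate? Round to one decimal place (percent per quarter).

From u* = s/(s+f): f = s·(1−u)/u.
f = 2.58 × (1 − 0.0468) / 0.0468 = 2.4593 / 0.0468 ≈ 52.5% per quarter.

Job-finding rate ≈ 52.5% per quarter.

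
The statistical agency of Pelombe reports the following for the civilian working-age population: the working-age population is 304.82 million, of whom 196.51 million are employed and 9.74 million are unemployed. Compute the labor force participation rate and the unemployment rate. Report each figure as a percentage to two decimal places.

Labor force participation rate ≈ 67.66%; unemployment rate ≈ 4.72%.

Labor force = employed + unemployed = 196.51 + 9.74 = 206.25 million.
Unemployment rate = 9.74 / 206.25 = 4.72%.
Labor force participation rate = 206.25 / 304.82 = 67.66%.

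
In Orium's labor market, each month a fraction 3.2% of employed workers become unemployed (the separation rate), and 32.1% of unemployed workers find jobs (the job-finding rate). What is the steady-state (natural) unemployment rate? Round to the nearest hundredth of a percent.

At steady state the flows balance: s·E = f·U, so U/(E+U) = s/(s+f).
u* = 3.2 / (3.2 + 32.1) = 3.2 / 35.30 = 9.07%.

Steady-state unemployment rate ≈ 9.07%.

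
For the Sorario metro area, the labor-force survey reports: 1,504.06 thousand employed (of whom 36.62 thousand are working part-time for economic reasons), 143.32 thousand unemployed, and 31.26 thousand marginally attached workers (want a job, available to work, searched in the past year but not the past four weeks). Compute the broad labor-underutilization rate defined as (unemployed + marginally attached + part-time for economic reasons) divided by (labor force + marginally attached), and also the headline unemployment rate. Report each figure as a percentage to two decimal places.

Broad underutilization rate ≈ 12.58%; headline unemployment rate ≈ 8.70%.

Labor force = 1,504.06 + 143.32 = 1,647.38 thousand.
Numerator = 143.32 + 31.26 + 36.62 = 211.20 thousand.
Denominator = 1,647.38 + 31.26 = 1,678.64 thousand.
Broad rate = 211.20 / 1,678.64 = 12.58%.
Headline unemployment rate = 143.32 / 1,647.38 = 8.70%.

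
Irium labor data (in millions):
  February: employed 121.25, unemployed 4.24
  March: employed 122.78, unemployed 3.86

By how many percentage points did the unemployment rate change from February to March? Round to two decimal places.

February: labor force = 121.25 + 4.24 = 125.49; u = 4.24/125.49 = 3.38%.
March: labor force = 122.78 + 3.86 = 126.64; u = 3.86/126.64 = 3.05%.
Change = 3.05% − 3.38% = −0.33 pp.

The unemployment rate changed by −0.33 percentage points.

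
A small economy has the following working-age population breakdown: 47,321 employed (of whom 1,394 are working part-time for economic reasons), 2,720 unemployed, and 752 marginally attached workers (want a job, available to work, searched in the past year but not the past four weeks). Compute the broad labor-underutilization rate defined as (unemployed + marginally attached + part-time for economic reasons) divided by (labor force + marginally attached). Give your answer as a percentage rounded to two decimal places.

Labor force = 47,321 + 2,720 = 50,041.
Numerator = 2,720 + 752 + 1,394 = 4,866.
Denominator = 50,041 + 752 = 50,793.
Broad rate = 4,866 / 50,793 = 9.58%.

Broad underutilization rate ≈ 9.58%.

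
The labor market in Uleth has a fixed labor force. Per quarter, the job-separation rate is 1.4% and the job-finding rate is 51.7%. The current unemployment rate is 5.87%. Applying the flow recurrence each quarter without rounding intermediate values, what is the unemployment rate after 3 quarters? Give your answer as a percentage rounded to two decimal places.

Unemployment rate after three quarters ≈ 2.97%.

With a fixed labor force, u_{t+1} = u_t + s·(1−u_t) − f·u_t = u_t·(1−s−f) + s.
Here 1−s−f = 0.469 and s = 0.014.
u_1 = 0.058700 × 0.469 + 0.014 = 0.041530.
u_2 = 0.041530 × 0.469 + 0.014 = 0.033478.
u_3 = 0.033478 × 0.469 + 0.014 = 0.029701.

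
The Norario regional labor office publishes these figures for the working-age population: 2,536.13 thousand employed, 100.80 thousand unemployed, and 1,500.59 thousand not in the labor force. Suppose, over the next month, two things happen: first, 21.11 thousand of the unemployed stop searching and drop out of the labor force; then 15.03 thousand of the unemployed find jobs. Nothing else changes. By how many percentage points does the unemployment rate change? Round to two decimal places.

The unemployment rate changes by −1.35 percentage points.

Initially, labor force = 2,536.13 + 100.80 = 2,636.93 thousand, so u = 100.80/2,636.93 = 3.82%.
After the first change, unemployed and labor force both fall by 21.11 → E = 2,536.13, U = 79.69, labor force = 2,615.82 thousand.
After the second change, unemployed falls and employed rises by 15.03; labor force unchanged → E = 2,551.16, U = 64.66, labor force = 2,615.82 thousand.
New unemployment rate = 64.66 / 2,615.82 = 2.47%.
Change = 2.47% − 3.82% = −1.35 percentage points.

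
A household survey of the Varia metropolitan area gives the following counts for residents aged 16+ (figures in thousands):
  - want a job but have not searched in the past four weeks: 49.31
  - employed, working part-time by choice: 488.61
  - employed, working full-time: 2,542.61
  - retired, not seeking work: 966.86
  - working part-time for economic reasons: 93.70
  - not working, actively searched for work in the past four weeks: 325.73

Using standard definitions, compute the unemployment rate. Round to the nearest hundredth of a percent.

Employed = 488.61 + 2,542.61 + 93.70 = 3,124.92 thousand (anyone who worked, including part-time for economic reasons, counts as employed).
Unemployed = 325.73 thousand.
Labor force = 3,124.92 + 325.73 = 3,450.65 thousand.
Unemployment rate = 325.73 / 3,450.65 = 9.44%.

Unemployment rate ≈ 9.44%.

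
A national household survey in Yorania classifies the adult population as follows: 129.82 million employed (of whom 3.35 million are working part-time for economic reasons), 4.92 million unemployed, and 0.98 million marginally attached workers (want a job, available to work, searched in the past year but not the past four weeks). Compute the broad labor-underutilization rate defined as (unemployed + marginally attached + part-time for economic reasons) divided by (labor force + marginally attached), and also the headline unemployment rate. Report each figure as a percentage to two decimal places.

Broad underutilization rate ≈ 6.82%; headline unemployment rate ≈ 3.65%.

Labor force = 129.82 + 4.92 = 134.74 million.
Numerator = 4.92 + 0.98 + 3.35 = 9.25 million.
Denominator = 134.74 + 0.98 = 135.72 million.
Broad rate = 9.25 / 135.72 = 6.82%.
Headline unemployment rate = 4.92 / 134.74 = 3.65%.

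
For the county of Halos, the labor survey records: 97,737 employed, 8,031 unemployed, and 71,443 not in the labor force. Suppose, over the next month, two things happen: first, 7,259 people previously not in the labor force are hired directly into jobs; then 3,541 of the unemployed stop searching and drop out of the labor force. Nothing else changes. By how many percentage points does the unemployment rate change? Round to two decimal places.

The unemployment rate changes by −3.49 percentage points.

Initially, labor force = 97,737 + 8,031 = 105,768, so u = 8,031/105,768 = 7.59%.
After the first change, employed and labor force both rise by 7,259; unemployed unchanged → E = 104,996, U = 8,031, labor force = 113,027.
After the second change, unemployed and labor force both fall by 3,541 → E = 104,996, U = 4,490, labor force = 109,486.
New unemployment rate = 4,490 / 109,486 = 4.10%.
Change = 4.10% − 7.59% = −3.49 percentage points.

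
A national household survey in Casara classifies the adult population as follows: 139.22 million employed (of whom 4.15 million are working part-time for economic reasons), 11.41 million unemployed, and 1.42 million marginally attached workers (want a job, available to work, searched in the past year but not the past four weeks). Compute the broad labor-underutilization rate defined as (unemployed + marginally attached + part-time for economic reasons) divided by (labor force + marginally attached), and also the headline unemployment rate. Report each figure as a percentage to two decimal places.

Labor force = 139.22 + 11.41 = 150.63 million.
Numerator = 11.41 + 1.42 + 4.15 = 16.98 million.
Denominator = 150.63 + 1.42 = 152.05 million.
Broad rate = 16.98 / 152.05 = 11.17%.
Headline unemployment rate = 11.41 / 150.63 = 7.57%.

Broad underutilization rate ≈ 11.17%; headline unemployment rate ≈ 7.57%.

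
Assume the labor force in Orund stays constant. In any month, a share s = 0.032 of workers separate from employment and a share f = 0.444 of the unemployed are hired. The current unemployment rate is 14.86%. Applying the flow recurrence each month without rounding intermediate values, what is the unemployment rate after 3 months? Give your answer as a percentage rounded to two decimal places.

Unemployment rate after three months ≈ 7.89%.

With a fixed labor force, u_{t+1} = u_t + s·(1−u_t) − f·u_t = u_t·(1−s−f) + s.
Here 1−s−f = 0.524 and s = 0.032.
u_1 = 0.148600 × 0.524 + 0.032 = 0.109866.
u_2 = 0.109866 × 0.524 + 0.032 = 0.089570.
u_3 = 0.089570 × 0.524 + 0.032 = 0.078935.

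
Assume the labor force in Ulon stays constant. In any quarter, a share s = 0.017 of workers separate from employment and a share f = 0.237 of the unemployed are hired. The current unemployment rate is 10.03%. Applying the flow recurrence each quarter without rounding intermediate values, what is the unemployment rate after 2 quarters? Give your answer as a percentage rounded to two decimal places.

Unemployment rate after two quarters ≈ 8.55%.

With a fixed labor force, u_{t+1} = u_t + s·(1−u_t) − f·u_t = u_t·(1−s−f) + s.
Here 1−s−f = 0.746 and s = 0.017.
u_1 = 0.100300 × 0.746 + 0.017 = 0.091824.
u_2 = 0.091824 × 0.746 + 0.017 = 0.085501.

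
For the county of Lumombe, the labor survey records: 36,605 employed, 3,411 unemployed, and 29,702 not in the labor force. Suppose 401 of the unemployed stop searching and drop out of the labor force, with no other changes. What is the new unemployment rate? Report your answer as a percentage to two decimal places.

Initially, labor force = 36,605 + 3,411 = 40,016, so u = 3,411/40,016 = 8.52%.
After the change, unemployed and labor force both fall by 401 → E = 36,605, U = 3,010, labor force = 39,615.
New unemployment rate = 3,010 / 39,615 = 7.60%.

New unemployment rate ≈ 7.60%.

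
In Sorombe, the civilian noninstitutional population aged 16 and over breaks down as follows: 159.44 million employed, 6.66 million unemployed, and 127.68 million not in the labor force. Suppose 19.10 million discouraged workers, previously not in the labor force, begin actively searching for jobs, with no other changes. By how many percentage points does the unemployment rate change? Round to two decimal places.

Initially, labor force = 159.44 + 6.66 = 166.10 million, so u = 6.66/166.10 = 4.01%.
After the change, unemployed and labor force both rise by 19.10 → E = 159.44, U = 25.76, labor force = 185.20 million.
New unemployment rate = 25.76 / 185.20 = 13.91%.
Change = 13.91% − 4.01% = +9.90 percentage points.

The unemployment rate changes by +9.90 percentage points.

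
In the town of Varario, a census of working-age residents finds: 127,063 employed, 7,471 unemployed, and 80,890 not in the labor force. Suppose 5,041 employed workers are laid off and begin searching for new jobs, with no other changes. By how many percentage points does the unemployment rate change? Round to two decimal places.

Initially, labor force = 127,063 + 7,471 = 134,534, so u = 7,471/134,534 = 5.55%.
After the change, employed falls and unemployed rises by 5,041; labor force unchanged → E = 122,022, U = 12,512, labor force = 134,534.
New unemployment rate = 12,512 / 134,534 = 9.30%.
Change = 9.30% − 5.55% = +3.75 percentage points.

The unemployment rate changes by +3.75 percentage points.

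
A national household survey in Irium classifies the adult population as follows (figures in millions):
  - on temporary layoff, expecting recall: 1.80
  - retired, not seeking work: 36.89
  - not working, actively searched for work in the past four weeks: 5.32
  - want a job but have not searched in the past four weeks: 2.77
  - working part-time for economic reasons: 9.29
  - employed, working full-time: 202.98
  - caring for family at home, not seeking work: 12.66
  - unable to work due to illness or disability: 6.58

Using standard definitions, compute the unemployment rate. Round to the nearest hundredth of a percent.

Employed = 9.29 + 202.98 = 212.27 million (anyone who worked, including part-time for economic reasons, counts as employed).
Unemployed = 1.80 + 5.32 = 7.12 million (jobless and actively searching, or on temporary layoff).
Labor force = 212.27 + 7.12 = 219.39 million.
Unemployment rate = 7.12 / 219.39 = 3.25%.

Unemployment rate ≈ 3.25%.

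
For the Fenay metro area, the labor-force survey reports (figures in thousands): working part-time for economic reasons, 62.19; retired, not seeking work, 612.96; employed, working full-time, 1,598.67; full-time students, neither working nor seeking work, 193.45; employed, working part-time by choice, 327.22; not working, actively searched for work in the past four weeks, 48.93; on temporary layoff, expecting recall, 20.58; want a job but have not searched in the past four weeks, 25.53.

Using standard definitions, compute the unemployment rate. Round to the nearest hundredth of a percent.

Unemployment rate ≈ 3.38%.

Employed = 62.19 + 1,598.67 + 327.22 = 1,988.08 thousand (anyone who worked, including part-time for economic reasons, counts as employed).
Unemployed = 48.93 + 20.58 = 69.51 thousand (jobless and actively searching, or on temporary layoff).
Labor force = 1,988.08 + 69.51 = 2,057.59 thousand.
Unemployment rate = 69.51 / 2,057.59 = 3.38%.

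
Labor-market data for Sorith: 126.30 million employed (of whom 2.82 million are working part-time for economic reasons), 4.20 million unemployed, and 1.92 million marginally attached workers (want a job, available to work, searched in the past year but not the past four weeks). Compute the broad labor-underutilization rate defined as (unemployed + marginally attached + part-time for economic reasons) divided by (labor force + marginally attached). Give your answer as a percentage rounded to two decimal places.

Labor force = 126.30 + 4.20 = 130.50 million.
Numerator = 4.20 + 1.92 + 2.82 = 8.94 million.
Denominator = 130.50 + 1.92 = 132.42 million.
Broad rate = 8.94 / 132.42 = 6.75%.

Broad underutilization rate ≈ 6.75%.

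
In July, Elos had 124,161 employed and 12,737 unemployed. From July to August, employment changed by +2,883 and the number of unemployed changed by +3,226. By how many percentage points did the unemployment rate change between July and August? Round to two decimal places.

The unemployment rate changed by +1.86 percentage points.

July: labor force = 124,161 + 12,737 = 136,898; u = 12,737/136,898 = 9.30%.
August: labor force = 127,044 + 15,963 = 143,007; u = 15,963/143,007 = 11.16%.
Change = 11.16% − 9.30% = +1.86 pp.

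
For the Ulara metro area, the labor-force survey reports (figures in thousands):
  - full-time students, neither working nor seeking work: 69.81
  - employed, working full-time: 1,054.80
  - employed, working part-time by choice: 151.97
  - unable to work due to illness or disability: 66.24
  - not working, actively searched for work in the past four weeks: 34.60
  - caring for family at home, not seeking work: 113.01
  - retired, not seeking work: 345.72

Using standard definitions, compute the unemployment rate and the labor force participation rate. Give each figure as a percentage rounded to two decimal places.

Unemployment rate ≈ 2.79%; labor force participation rate ≈ 67.61%.

Employed = 1,054.80 + 151.97 = 1,206.77 thousand.
Unemployed = 34.60 thousand.
Labor force = 1,206.77 + 34.60 = 1,241.37 thousand.
Not in labor force = 69.81 + 66.24 + 113.01 + 345.72 = 594.78 thousand (those not working and not actively searching are outside the labor force).
Civilian working-age population = 1,241.37 + 594.78 = 1,836.15 thousand.
Unemployment rate = 34.60 / 1,241.37 = 2.79%.
Labor force participation rate = 1,241.37 / 1,836.15 = 67.61%.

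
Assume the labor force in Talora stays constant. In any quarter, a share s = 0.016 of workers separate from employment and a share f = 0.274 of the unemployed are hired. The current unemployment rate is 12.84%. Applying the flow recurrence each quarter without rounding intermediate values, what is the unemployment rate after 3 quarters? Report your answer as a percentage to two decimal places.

With a fixed labor force, u_{t+1} = u_t + s·(1−u_t) − f·u_t = u_t·(1−s−f) + s.
Here 1−s−f = 0.710 and s = 0.016.
u_1 = 0.128400 × 0.710 + 0.016 = 0.107164.
u_2 = 0.107164 × 0.710 + 0.016 = 0.092086.
u_3 = 0.092086 × 0.710 + 0.016 = 0.081381.

Unemployment rate after three quarters ≈ 8.14%.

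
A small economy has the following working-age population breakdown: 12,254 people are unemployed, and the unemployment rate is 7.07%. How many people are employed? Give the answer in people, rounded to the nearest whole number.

Labor force = U / u = 12,254 / 0.0707 ≈ 173,324.
Employed = labor force − unemployed = 173,324 − 12,254 = 161,070.

About 161,070 are employed.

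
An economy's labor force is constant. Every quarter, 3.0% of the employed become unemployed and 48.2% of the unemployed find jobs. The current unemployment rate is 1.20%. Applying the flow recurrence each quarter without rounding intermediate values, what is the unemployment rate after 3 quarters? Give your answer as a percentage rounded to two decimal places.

Unemployment rate after three quarters ≈ 5.32%.

With a fixed labor force, u_{t+1} = u_t + s·(1−u_t) − f·u_t = u_t·(1−s−f) + s.
Here 1−s−f = 0.488 and s = 0.030.
u_1 = 0.012000 × 0.488 + 0.030 = 0.035856.
u_2 = 0.035856 × 0.488 + 0.030 = 0.047498.
u_3 = 0.047498 × 0.488 + 0.030 = 0.053179.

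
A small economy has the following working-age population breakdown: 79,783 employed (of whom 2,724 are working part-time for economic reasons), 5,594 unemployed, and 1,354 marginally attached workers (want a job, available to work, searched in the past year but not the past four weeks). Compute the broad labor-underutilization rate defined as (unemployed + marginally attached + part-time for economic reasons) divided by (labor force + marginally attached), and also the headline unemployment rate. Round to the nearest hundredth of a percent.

Broad underutilization rate ≈ 11.15%; headline unemployment rate ≈ 6.55%.

Labor force = 79,783 + 5,594 = 85,377.
Numerator = 5,594 + 1,354 + 2,724 = 9,672.
Denominator = 85,377 + 1,354 = 86,731.
Broad rate = 9,672 / 86,731 = 11.15%.
Headline unemployment rate = 5,594 / 85,377 = 6.55%.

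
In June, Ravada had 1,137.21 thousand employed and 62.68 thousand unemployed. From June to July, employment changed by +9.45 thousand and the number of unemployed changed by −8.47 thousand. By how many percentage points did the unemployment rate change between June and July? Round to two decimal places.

June: labor force = 1,137.21 + 62.68 = 1,199.89; u = 62.68/1,199.89 = 5.22%.
July: labor force = 1,146.66 + 54.21 = 1,200.87; u = 54.21/1,200.87 = 4.51%.
Change = 4.51% − 5.22% = −0.71 pp.

The unemployment rate changed by −0.71 percentage points.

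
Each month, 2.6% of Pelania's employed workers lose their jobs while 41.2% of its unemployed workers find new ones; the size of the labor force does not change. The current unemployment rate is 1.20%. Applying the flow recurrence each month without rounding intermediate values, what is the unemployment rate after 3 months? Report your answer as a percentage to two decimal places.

With a fixed labor force, u_{t+1} = u_t + s·(1−u_t) − f·u_t = u_t·(1−s−f) + s.
Here 1−s−f = 0.562 and s = 0.026.
u_1 = 0.012000 × 0.562 + 0.026 = 0.032744.
u_2 = 0.032744 × 0.562 + 0.026 = 0.044402.
u_3 = 0.044402 × 0.562 + 0.026 = 0.050954.

Unemployment rate after three months ≈ 5.10%.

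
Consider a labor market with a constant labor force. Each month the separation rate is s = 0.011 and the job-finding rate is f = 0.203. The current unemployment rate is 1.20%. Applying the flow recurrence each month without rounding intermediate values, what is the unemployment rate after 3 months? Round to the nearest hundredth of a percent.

With a fixed labor force, u_{t+1} = u_t + s·(1−u_t) − f·u_t = u_t·(1−s−f) + s.
Here 1−s−f = 0.786 and s = 0.011.
u_1 = 0.012000 × 0.786 + 0.011 = 0.020432.
u_2 = 0.020432 × 0.786 + 0.011 = 0.027060.
u_3 = 0.027060 × 0.786 + 0.011 = 0.032269.

Unemployment rate after three months ≈ 3.23%.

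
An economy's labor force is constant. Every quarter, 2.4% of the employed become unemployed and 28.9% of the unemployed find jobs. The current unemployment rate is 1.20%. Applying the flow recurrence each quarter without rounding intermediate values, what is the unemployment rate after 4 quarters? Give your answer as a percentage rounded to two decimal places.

With a fixed labor force, u_{t+1} = u_t + s·(1−u_t) − f·u_t = u_t·(1−s−f) + s.
Here 1−s−f = 0.687 and s = 0.024.
u_1 = 0.012000 × 0.687 + 0.024 = 0.032244.
u_2 = 0.032244 × 0.687 + 0.024 = 0.046152.
u_3 = 0.046152 × 0.687 + 0.024 = 0.055706.
u_4 = 0.055706 × 0.687 + 0.024 = 0.062270.

Unemployment rate after four quarters ≈ 6.23%.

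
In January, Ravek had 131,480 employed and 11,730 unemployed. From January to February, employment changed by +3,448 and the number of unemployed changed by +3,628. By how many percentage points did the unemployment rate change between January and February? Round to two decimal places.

January: labor force = 131,480 + 11,730 = 143,210; u = 11,730/143,210 = 8.19%.
February: labor force = 134,928 + 15,358 = 150,286; u = 15,358/150,286 = 10.22%.
Change = 10.22% − 8.19% = +2.03 pp.

The unemployment rate changed by +2.03 percentage points.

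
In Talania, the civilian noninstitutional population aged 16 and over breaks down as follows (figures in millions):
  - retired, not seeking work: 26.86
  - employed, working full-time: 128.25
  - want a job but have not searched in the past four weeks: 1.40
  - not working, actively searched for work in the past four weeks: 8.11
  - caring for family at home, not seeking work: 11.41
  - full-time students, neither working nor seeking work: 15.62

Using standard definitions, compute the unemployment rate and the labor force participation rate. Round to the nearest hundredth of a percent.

Unemployment rate ≈ 5.95%; labor force participation rate ≈ 71.15%.

Employed = 128.25 million.
Unemployed = 8.11 million.
Labor force = 128.25 + 8.11 = 136.36 million.
Not in labor force = 26.86 + 1.40 + 11.41 + 15.62 = 55.29 million (those not working and not actively searching are outside the labor force — including those who want a job but have given up searching).
Civilian working-age population = 136.36 + 55.29 = 191.65 million.
Unemployment rate = 8.11 / 136.36 = 5.95%.
Labor force participation rate = 136.36 / 191.65 = 71.15%.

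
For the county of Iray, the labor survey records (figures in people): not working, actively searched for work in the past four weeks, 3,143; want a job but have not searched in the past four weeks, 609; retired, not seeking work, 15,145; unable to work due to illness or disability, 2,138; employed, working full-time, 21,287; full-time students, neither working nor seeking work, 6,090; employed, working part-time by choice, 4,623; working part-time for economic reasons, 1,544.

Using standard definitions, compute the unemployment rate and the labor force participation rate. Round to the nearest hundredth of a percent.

Unemployment rate ≈ 10.27%; labor force participation rate ≈ 56.06%.

Employed = 21,287 + 4,623 + 1,544 = 27,454 (anyone who worked, including part-time for economic reasons, counts as employed).
Unemployed = 3,143.
Labor force = 27,454 + 3,143 = 30,597.
Not in labor force = 609 + 15,145 + 2,138 + 6,090 = 23,982 (those not working and not actively searching are outside the labor force — including those who want a job but have given up searching).
Civilian working-age population = 30,597 + 23,982 = 54,579.
Unemployment rate = 3,143 / 30,597 = 10.27%.
Labor force participation rate = 30,597 / 54,579 = 56.06%.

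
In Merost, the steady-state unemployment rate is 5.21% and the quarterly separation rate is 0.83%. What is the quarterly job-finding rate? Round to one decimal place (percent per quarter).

Job-finding rate ≈ 15.1% per quarter.

From u* = s/(s+f): f = s·(1−u)/u.
f = 0.83 × (1 − 0.0521) / 0.0521 = 0.7868 / 0.0521 ≈ 15.1% per quarter.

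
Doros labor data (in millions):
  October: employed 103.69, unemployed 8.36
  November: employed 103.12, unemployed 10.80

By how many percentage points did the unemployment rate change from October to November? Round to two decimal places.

October: labor force = 103.69 + 8.36 = 112.05; u = 8.36/112.05 = 7.46%.
November: labor force = 103.12 + 10.80 = 113.92; u = 10.80/113.92 = 9.48%.
Change = 9.48% − 7.46% = +2.02 pp.

The unemployment rate changed by +2.02 percentage points.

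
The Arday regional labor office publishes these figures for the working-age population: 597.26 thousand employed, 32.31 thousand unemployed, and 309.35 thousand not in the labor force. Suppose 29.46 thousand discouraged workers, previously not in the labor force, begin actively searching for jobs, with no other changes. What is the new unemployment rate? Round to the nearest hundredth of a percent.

Initially, labor force = 597.26 + 32.31 = 629.57 thousand, so u = 32.31/629.57 = 5.13%.
After the change, unemployed and labor force both rise by 29.46 → E = 597.26, U = 61.77, labor force = 659.03 thousand.
New unemployment rate = 61.77 / 659.03 = 9.37%.

New unemployment rate ≈ 9.37%.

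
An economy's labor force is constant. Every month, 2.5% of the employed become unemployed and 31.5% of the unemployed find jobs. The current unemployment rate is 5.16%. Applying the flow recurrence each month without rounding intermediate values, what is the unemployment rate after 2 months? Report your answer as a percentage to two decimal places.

With a fixed labor force, u_{t+1} = u_t + s·(1−u_t) − f·u_t = u_t·(1−s−f) + s.
Here 1−s−f = 0.660 and s = 0.025.
u_1 = 0.051600 × 0.660 + 0.025 = 0.059056.
u_2 = 0.059056 × 0.660 + 0.025 = 0.063977.

Unemployment rate after two months ≈ 6.40%.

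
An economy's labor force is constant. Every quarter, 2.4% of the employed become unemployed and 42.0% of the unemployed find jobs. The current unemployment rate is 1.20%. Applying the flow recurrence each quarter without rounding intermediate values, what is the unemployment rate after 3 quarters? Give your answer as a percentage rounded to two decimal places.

With a fixed labor force, u_{t+1} = u_t + s·(1−u_t) − f·u_t = u_t·(1−s−f) + s.
Here 1−s−f = 0.556 and s = 0.024.
u_1 = 0.012000 × 0.556 + 0.024 = 0.030672.
u_2 = 0.030672 × 0.556 + 0.024 = 0.041054.
u_3 = 0.041054 × 0.556 + 0.024 = 0.046826.

Unemployment rate after three quarters ≈ 4.68%.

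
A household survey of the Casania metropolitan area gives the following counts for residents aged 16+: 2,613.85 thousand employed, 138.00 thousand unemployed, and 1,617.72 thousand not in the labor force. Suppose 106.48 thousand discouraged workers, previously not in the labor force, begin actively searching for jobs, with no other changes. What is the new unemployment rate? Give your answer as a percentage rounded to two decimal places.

Initially, labor force = 2,613.85 + 138.00 = 2,751.85 thousand, so u = 138.00/2,751.85 = 5.01%.
After the change, unemployed and labor force both rise by 106.48 → E = 2,613.85, U = 244.48, labor force = 2,858.33 thousand.
New unemployment rate = 244.48 / 2,858.33 = 8.55%.

New unemployment rate ≈ 8.55%.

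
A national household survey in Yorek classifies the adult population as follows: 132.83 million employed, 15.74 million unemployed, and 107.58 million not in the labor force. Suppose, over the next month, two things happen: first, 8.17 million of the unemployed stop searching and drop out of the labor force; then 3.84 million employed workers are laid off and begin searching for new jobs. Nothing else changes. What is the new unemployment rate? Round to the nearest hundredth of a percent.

New unemployment rate ≈ 8.13%.

Initially, labor force = 132.83 + 15.74 = 148.57 million, so u = 15.74/148.57 = 10.59%.
After the first change, unemployed and labor force both fall by 8.17 → E = 132.83, U = 7.57, labor force = 140.40 million.
After the second change, employed falls and unemployed rises by 3.84; labor force unchanged → E = 128.99, U = 11.41, labor force = 140.40 million.
New unemployment rate = 11.41 / 140.40 = 8.13%.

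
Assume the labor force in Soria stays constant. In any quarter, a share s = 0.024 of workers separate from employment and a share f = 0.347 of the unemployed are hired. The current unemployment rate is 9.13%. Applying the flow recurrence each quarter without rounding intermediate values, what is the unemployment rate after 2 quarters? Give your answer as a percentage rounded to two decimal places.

Unemployment rate after two quarters ≈ 7.52%.

With a fixed labor force, u_{t+1} = u_t + s·(1−u_t) − f·u_t = u_t·(1−s−f) + s.
Here 1−s−f = 0.629 and s = 0.024.
u_1 = 0.091300 × 0.629 + 0.024 = 0.081428.
u_2 = 0.081428 × 0.629 + 0.024 = 0.075218.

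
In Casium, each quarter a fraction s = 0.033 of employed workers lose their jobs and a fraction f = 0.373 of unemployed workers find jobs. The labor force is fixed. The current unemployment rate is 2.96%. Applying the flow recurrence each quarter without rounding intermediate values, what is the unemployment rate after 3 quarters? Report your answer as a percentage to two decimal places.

Unemployment rate after three quarters ≈ 7.04%.

With a fixed labor force, u_{t+1} = u_t + s·(1−u_t) − f·u_t = u_t·(1−s−f) + s.
Here 1−s−f = 0.594 and s = 0.033.
u_1 = 0.029600 × 0.594 + 0.033 = 0.050582.
u_2 = 0.050582 × 0.594 + 0.033 = 0.063046.
u_3 = 0.063046 × 0.594 + 0.033 = 0.070449.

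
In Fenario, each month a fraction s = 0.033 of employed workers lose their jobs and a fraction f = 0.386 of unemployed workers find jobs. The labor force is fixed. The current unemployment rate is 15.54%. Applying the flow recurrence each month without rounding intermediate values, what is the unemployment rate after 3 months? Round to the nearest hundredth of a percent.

With a fixed labor force, u_{t+1} = u_t + s·(1−u_t) − f·u_t = u_t·(1−s−f) + s.
Here 1−s−f = 0.581 and s = 0.033.
u_1 = 0.155400 × 0.581 + 0.033 = 0.123287.
u_2 = 0.123287 × 0.581 + 0.033 = 0.104630.
u_3 = 0.104630 × 0.581 + 0.033 = 0.093790.

Unemployment rate after three months ≈ 9.38%.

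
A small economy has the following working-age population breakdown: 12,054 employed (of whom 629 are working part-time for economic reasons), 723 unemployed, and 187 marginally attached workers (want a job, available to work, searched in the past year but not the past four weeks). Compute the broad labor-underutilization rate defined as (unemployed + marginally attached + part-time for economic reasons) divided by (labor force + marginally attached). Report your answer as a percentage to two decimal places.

Labor force = 12,054 + 723 = 12,777.
Numerator = 723 + 187 + 629 = 1,539.
Denominator = 12,777 + 187 = 12,964.
Broad rate = 1,539 / 12,964 = 11.87%.

Broad underutilization rate ≈ 11.87%.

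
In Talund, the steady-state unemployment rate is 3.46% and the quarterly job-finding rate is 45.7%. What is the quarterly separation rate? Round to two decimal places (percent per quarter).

From u* = s/(s+f): s = u·f/(1−u).
s = 0.0346 × 45.7 / (1 − 0.0346) = 1.5812 / 0.9654 ≈ 1.64% per quarter.

Separation rate ≈ 1.64% per quarter.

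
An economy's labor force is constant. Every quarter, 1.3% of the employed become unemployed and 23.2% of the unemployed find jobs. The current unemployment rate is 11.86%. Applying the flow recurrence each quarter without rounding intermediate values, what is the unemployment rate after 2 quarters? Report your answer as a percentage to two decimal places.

Unemployment rate after two quarters ≈ 9.04%.

With a fixed labor force, u_{t+1} = u_t + s·(1−u_t) − f·u_t = u_t·(1−s−f) + s.
Here 1−s−f = 0.755 and s = 0.013.
u_1 = 0.118600 × 0.755 + 0.013 = 0.102543.
u_2 = 0.102543 × 0.755 + 0.013 = 0.090420.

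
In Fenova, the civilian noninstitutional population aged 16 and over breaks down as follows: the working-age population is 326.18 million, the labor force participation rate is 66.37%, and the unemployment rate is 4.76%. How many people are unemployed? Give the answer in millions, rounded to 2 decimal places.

About 10.30 million are unemployed.

Labor force = 0.6637 × 326.18 = 216.49 million.
Unemployed = 0.0476 × 216.49 ≈ 10.30 million.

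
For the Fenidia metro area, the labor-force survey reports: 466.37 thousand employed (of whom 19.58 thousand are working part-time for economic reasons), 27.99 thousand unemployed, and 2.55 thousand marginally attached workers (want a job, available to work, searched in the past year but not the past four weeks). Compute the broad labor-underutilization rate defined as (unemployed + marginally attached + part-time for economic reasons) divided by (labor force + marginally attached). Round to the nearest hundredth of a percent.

Broad underutilization rate ≈ 10.09%.

Labor force = 466.37 + 27.99 = 494.36 thousand.
Numerator = 27.99 + 2.55 + 19.58 = 50.12 thousand.
Denominator = 494.36 + 2.55 = 496.91 thousand.
Broad rate = 50.12 / 496.91 = 10.09%.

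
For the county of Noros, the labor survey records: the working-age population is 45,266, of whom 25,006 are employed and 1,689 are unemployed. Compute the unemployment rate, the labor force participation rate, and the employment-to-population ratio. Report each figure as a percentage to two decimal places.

Labor force = employed + unemployed = 25,006 + 1,689 = 26,695.
Unemployment rate = 1,689 / 26,695 = 6.33%.
Labor force participation rate = 26,695 / 45,266 = 58.97%.
Employment-population ratio = 25,006 / 45,266 = 55.24%.

Unemployment rate ≈ 6.33%; labor force participation rate ≈ 58.97%; employment-population ratio ≈ 55.24%.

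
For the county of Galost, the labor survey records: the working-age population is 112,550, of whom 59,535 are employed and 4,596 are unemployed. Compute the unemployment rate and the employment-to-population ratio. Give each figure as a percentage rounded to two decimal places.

Unemployment rate ≈ 7.17%; employment-population ratio ≈ 52.90%.

Labor force = employed + unemployed = 59,535 + 4,596 = 64,131.
Unemployment rate = 4,596 / 64,131 = 7.17%.
Employment-population ratio = 59,535 / 112,550 = 52.90%.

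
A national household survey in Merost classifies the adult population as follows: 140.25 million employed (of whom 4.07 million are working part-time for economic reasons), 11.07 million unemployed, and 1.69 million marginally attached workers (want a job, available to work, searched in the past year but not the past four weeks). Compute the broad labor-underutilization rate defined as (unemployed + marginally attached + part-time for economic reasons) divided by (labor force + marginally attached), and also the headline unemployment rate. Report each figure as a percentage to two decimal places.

Broad underutilization rate ≈ 11.00%; headline unemployment rate ≈ 7.32%.

Labor force = 140.25 + 11.07 = 151.32 million.
Numerator = 11.07 + 1.69 + 4.07 = 16.83 million.
Denominator = 151.32 + 1.69 = 153.01 million.
Broad rate = 16.83 / 153.01 = 11.00%.
Headline unemployment rate = 11.07 / 151.32 = 7.32%.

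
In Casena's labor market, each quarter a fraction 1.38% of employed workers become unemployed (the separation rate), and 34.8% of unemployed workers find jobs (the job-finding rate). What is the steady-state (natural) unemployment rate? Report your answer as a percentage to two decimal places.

Steady-state unemployment rate ≈ 3.81%.

At steady state the flows balance: s·E = f·U, so U/(E+U) = s/(s+f).
u* = 1.38 / (1.38 + 34.8) = 1.38 / 36.18 = 3.81%.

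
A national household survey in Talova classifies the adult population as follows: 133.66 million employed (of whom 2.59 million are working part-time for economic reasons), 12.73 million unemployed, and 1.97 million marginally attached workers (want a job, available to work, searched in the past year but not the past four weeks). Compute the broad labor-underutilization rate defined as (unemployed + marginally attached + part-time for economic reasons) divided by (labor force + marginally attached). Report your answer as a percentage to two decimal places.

Broad underutilization rate ≈ 11.65%.

Labor force = 133.66 + 12.73 = 146.39 million.
Numerator = 12.73 + 1.97 + 2.59 = 17.29 million.
Denominator = 146.39 + 1.97 = 148.36 million.
Broad rate = 17.29 / 148.36 = 11.65%.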